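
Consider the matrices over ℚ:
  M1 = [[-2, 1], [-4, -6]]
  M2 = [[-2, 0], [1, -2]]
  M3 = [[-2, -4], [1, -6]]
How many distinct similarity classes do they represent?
Characteristic polynomials: χ_{M1} = (x + 4)^2, χ_{M2} = (x + 2)^2, χ_{M3} = (x + 4)^2.

{M1, M3}: invariant factors (x + 4)^2.

{M2}: invariant factors (x + 2)^2.

Matrices are similar if and only if their invariant-factor lists agree; the partition into similarity classes is {M1, M3}, {M2}.

2 classes: {M1, M3}, {M2}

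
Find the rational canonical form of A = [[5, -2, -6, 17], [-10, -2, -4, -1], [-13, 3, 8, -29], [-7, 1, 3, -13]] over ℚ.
The invariant factors of A (the non-unit diagonal entries of the Smith normal form of xI - A over ℚ[x]) are (x - 3)(x + 1)^2(x + 3), each dividing the next. The characteristic polynomial is their product, (x - 3)(x + 1)^2(x + 3).

The rational canonical form is the block-diagonal matrix of companion matrices C(f_i):
R = [[0, 0, 0, 9], [1, 0, 0, 18], [0, 1, 0, 8], [0, 0, 1, -2]].

R = [[0, 0, 0, 9], [1, 0, 0, 18], [0, 1, 0, 8], [0, 0, 1, -2]]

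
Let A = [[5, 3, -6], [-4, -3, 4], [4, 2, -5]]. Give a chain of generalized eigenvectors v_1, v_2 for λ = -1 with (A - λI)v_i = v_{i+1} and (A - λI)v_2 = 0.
v_1 = [[-1, 1, -1]]^T, v_2 = [[3, -2, 2]]^T

We seek v_1 ∈ ker((A + I)^2) \ ker(A + I), then set v_{i+1} = (A + I) v_i.

One such chain is v_1 = [[-1, 1, -1]]^T, v_2 = [[3, -2, 2]]^T. Check: (A + I) v_2 = [[0, 0, 0]]^T = 0.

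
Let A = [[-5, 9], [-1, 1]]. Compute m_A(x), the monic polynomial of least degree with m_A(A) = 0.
The characteristic polynomial factors as (x + 2)^2. The minimal polynomial is ∏(x - λ)^{k_λ} where k_λ is the size of the largest Jordan block at λ.

For λ = -2: rank(A + 2I) = 1, and the largest Jordan block has size 2 (the smallest k with rank((A + 2I)^k) = rank((A + 2I)^(k+1))).

So m_A(x) = (x + 2)^2.

m_A(x) = (x + 2)^2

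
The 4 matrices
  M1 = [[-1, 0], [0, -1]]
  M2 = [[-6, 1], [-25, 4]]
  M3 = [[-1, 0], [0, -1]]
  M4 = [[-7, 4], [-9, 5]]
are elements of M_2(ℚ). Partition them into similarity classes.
2 classes: {M1, M3}, {M2, M4}

Characteristic polynomials: χ_{M1} = (x + 1)^2, χ_{M2} = (x + 1)^2, χ_{M3} = (x + 1)^2, χ_{M4} = (x + 1)^2.

{M1, M3}: invariant factors x + 1, x + 1.

{M2, M4}: invariant factors (x + 1)^2.

Matrices are similar if and only if their invariant-factor lists agree; the partition into similarity classes is {M1, M3}, {M2, M4}.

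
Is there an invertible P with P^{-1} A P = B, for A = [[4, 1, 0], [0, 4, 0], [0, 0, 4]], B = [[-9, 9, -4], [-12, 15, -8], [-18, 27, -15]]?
No.

trace(A) = 12 but trace(B) = -9. The trace is a similarity invariant, so A and B are not similar.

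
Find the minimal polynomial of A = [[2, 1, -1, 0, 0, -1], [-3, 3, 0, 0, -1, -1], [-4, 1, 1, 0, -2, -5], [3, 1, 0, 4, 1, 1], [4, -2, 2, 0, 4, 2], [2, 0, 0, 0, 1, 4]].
m_A(x) = (x - 4)^2(x - 2)^3

The characteristic polynomial factors as (x - 4)^3(x - 2)^3. The minimal polynomial is ∏(x - λ)^{k_λ} where k_λ is the size of the largest Jordan block at λ.

For λ = 2: rank(A - 2I) = 5, and the largest Jordan block has size 3 (the smallest k with rank((A - 2I)^k) = rank((A - 2I)^(k+1))).
For λ = 4: rank(A - 4I) = 4, and the largest Jordan block has size 2 (the smallest k with rank((A - 4I)^k) = rank((A - 4I)^(k+1))).

So m_A(x) = (x - 4)^2(x - 2)^3.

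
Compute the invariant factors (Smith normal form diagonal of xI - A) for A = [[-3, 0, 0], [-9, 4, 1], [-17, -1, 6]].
The Jordan structure of A has elementary divisors (x + 3), (x - 5)^2. Arranging the block sizes at each eigenvalue in decreasing order and taking row products gives the invariant factors.

Invariant factors (smallest first, each dividing the next): (x - 5)^2(x + 3).

Check: the last factor (x - 5)^2(x + 3) is the minimal polynomial, and the product (x - 5)^2(x + 3) is the characteristic polynomial.

(x - 5)^2(x + 3)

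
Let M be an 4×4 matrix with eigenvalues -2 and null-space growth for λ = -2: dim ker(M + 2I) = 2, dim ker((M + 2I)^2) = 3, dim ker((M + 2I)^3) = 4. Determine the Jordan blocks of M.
Jordan blocks: (-2, 3), (-2, 1)

λ = -2: successive nullity increments [2, 1, 1] count blocks of size ≥ k; block sizes are [3, 1].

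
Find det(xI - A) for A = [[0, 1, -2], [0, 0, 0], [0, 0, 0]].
χ_A(x) = x^3

xI - A = [[x, -1, 2], [0, x, 0], [0, 0, x]].

Expanding det(xI - A) along the first row:
det(xI - A) = + (x)·det([[x, 0], [0, x]]) - (-1)·det([[0, 0], [0, x]]) + (2)·det([[0, x], [0, 0]]).

Evaluating gives χ_A(x) = x^3.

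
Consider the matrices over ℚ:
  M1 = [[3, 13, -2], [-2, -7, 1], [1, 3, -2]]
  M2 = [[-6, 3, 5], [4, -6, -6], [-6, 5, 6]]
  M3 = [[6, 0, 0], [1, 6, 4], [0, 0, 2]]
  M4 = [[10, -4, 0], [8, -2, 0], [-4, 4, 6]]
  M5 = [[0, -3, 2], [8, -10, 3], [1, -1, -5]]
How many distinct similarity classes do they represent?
4 classes: {M1, M2}, {M3}, {M4}, {M5}

Characteristic polynomials: χ_{M1} = (x + 2)^3, χ_{M2} = (x + 2)^3, χ_{M3} = (x - 6)^2(x - 2), χ_{M4} = (x - 6)^2(x - 2), χ_{M5} = (x + 5)^3.

{M1, M2}: invariant factors (x + 2)^3.

{M3}: invariant factors (x - 6)^2(x - 2).

{M4}: invariant factors x - 6, (x - 6)(x - 2).

{M5}: invariant factors (x + 5)^3.

Matrices are similar if and only if their invariant-factor lists agree; the partition into similarity classes is {M1, M2}, {M3}, {M4}, {M5}.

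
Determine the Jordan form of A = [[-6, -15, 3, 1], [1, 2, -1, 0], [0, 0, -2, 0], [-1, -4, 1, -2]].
The characteristic polynomial is det(xI - A) = (x + 2)^4, so the eigenvalues are -2 (algebraic multiplicity 4).

For λ = -2: rank(A + 2I) = 2, rank((A + 2I)^2) = 1, rank((A + 2I)^3) = 0. The eigenspace has dimension 4 - 2 = 2, so there are 2 Jordan blocks; the rank sequence gives block sizes [3, 1].

Assembling the blocks gives the Jordan form J above.

J = [[-2, 1, 0, 0], [0, -2, 1, 0], [0, 0, -2, 0], [0, 0, 0, -2]]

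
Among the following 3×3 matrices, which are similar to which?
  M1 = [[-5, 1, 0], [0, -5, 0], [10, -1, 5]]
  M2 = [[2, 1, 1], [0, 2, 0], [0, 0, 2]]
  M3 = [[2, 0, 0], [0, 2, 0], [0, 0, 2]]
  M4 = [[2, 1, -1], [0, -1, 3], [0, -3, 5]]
Characteristic polynomials: χ_{M1} = (x - 5)(x + 5)^2, χ_{M2} = (x - 2)^3, χ_{M3} = (x - 2)^3, χ_{M4} = (x - 2)^3.

{M1}: invariant factors (x - 5)(x + 5)^2.

{M2, M4}: invariant factors x - 2, (x - 2)^2.

{M3}: invariant factors x - 2, x - 2, x - 2.

Matrices are similar if and only if their invariant-factor lists agree; the partition into similarity classes is {M1}, {M2, M4}, {M3}.

3 classes: {M1}, {M2, M4}, {M3}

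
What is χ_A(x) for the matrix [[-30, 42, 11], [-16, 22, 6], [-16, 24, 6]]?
xI - A = [[x + 30, -42, -11], [16, x - 22, -6], [16, -24, x - 6]].

Expanding det(xI - A) along the first row:
det(xI - A) = + (x + 30)·det([[x - 22, -6], [-24, x - 6]]) - (-42)·det([[16, -6], [16, x - 6]]) + (-11)·det([[16, x - 22], [16, -24]]).

Evaluating gives χ_A(x) = x^3 + 2x^2 - 4x - 8 = (x - 2)(x + 2)^2.

χ_A(x) = (x - 2)(x + 2)^2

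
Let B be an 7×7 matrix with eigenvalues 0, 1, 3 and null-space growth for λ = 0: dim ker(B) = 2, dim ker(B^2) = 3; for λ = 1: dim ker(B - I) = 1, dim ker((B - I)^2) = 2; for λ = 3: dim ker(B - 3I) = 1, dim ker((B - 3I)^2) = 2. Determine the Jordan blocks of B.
λ = 0: successive nullity increments [2, 1] count blocks of size ≥ k; block sizes are [2, 1].
λ = 1: successive nullity increments [1, 1] count blocks of size ≥ k; block sizes are [2].
λ = 3: successive nullity increments [1, 1] count blocks of size ≥ k; block sizes are [2].

Jordan blocks: (0, 2), (0, 1), (1, 2), (3, 2)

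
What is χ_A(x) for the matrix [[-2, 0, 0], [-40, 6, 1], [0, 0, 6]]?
xI - A = [[x + 2, 0, 0], [40, x - 6, -1], [0, 0, x - 6]].

Expanding det(xI - A) along the first row:
det(xI - A) = + (x + 2)·det([[x - 6, -1], [0, x - 6]]) - (0)·det([[40, -1], [0, x - 6]]) + (0)·det([[40, x - 6], [0, 0]]).

Evaluating gives χ_A(x) = x^3 - 10x^2 + 12x + 72 = (x - 6)^2(x + 2).

χ_A(x) = (x - 6)^2(x + 2)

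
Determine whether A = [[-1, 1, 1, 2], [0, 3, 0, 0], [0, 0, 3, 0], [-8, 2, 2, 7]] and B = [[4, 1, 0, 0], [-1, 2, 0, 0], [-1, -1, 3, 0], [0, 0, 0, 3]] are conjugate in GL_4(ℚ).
Two matrices over a field are similar if and only if they have the same invariant factors.

Both A and B have characteristic polynomial (x - 3)^4 and minimal polynomial (x - 3)^2. Computing further, both have invariant factors x - 3, x - 3, (x - 3)^2. Hence A and B are similar.

Yes.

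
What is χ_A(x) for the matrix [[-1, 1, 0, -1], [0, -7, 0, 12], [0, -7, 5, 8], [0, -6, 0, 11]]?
χ_A(x) = (x - 5)^2(x + 1)^2

xI - A = [[x + 1, -1, 0, 1], [0, x + 7, 0, -12], [0, 7, x - 5, -8], [0, 6, 0, x - 11]].

Expanding det(xI - A) along the first row:
det(xI - A) = + (x + 1)·det([[x + 7, 0, -12], [7, x - 5, -8], [6, 0, x - 11]]) - (-1)·det([[0, 0, -12], [0, x - 5, -8], [0, 0, x - 11]]) + (0)·det([[0, x + 7, -12], [0, 7, -8], [0, 6, x - 11]]) - (1)·det([[0, x + 7, 0], [0, 7, x - 5], [0, 6, 0]]).

Evaluating gives χ_A(x) = x^4 - 8x^3 + 6x^2 + 40x + 25 = (x - 5)^2(x + 1)^2.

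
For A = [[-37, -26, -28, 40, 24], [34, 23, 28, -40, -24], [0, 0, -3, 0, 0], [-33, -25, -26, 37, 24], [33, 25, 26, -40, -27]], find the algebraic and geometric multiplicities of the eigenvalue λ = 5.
algebraic multiplicity 1, geometric multiplicity 1

The characteristic polynomial is (x - 5)(x + 3)^4, so the factor x - 5 appears with exponent 1: the algebraic multiplicity is 1.

rank(A - 5I) = 4, so the eigenspace has dimension 5 - 4 = 1: the geometric multiplicity is 1.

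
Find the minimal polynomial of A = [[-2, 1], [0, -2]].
The characteristic polynomial factors as (x + 2)^2. The minimal polynomial is ∏(x - λ)^{k_λ} where k_λ is the size of the largest Jordan block at λ.

For λ = -2: rank(A + 2I) = 1, and the largest Jordan block has size 2 (the smallest k with rank((A + 2I)^k) = rank((A + 2I)^(k+1))).

So m_A(x) = (x + 2)^2.

m_A(x) = (x + 2)^2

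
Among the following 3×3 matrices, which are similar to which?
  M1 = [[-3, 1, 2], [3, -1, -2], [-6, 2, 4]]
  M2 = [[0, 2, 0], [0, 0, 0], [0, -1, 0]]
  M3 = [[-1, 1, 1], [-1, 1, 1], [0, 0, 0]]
1 class: {M1, M2, M3}

Characteristic polynomials: χ_{M1} = x^3, χ_{M2} = x^3, χ_{M3} = x^3.

{M1, M2, M3}: invariant factors x, x^2.

Matrices are similar if and only if their invariant-factor lists agree; the partition into similarity classes is {M1, M2, M3}.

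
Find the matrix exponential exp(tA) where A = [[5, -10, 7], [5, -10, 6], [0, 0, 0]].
e^{tA} = [[2 - e^{-5*t}, -2 + 2*e^{-5*t}, 2*t + 1 - e^{-5*t}], [1 - e^{-5*t}, -1 + 2*e^{-5*t}, t + 1 - e^{-5*t}], [0, 0, 1]]

A has Jordan form J = [[-5, 0, 0], [0, 0, 1], [0, 0, 0]] with A = PJP^{-1}, so e^{tA} = P e^{tJ} P^{-1}.

For a Jordan block J_k(λ), e^{tJ_k(λ)} = e^{λt} · (I + tN + t^2 N^2/2! + ... + t^{k-1} N^{k-1}/(k-1)!) where N is the nilpotent superdiagonal part.

Assembling the blocks and conjugating back gives the entries of e^{tA} as shown above.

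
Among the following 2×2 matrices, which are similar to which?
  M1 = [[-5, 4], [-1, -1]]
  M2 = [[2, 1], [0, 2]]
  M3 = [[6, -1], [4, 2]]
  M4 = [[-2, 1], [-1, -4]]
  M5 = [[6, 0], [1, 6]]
4 classes: {M1, M4}, {M2}, {M3}, {M5}

Characteristic polynomials: χ_{M1} = (x + 3)^2, χ_{M2} = (x - 2)^2, χ_{M3} = (x - 4)^2, χ_{M4} = (x + 3)^2, χ_{M5} = (x - 6)^2.

{M1, M4}: invariant factors (x + 3)^2.

{M2}: invariant factors (x - 2)^2.

{M3}: invariant factors (x - 4)^2.

{M5}: invariant factors (x - 6)^2.

Matrices are similar if and only if their invariant-factor lists agree; the partition into similarity classes is {M1, M4}, {M2}, {M3}, {M5}.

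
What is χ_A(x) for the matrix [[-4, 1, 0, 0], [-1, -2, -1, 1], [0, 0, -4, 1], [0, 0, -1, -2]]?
xI - A = [[x + 4, -1, 0, 0], [1, x + 2, 1, -1], [0, 0, x + 4, -1], [0, 0, 1, x + 2]].

Expanding det(xI - A) along the first row:
det(xI - A) = + (x + 4)·det([[x + 2, 1, -1], [0, x + 4, -1], [0, 1, x + 2]]) - (-1)·det([[1, 1, -1], [0, x + 4, -1], [0, 1, x + 2]]) + (0)·det([[1, x + 2, -1], [0, 0, -1], [0, 0, x + 2]]) - (0)·det([[1, x + 2, 1], [0, 0, x + 4], [0, 0, 1]]).

Evaluating gives χ_A(x) = x^4 + 12x^3 + 54x^2 + 108x + 81 = (x + 3)^4.

χ_A(x) = (x + 3)^4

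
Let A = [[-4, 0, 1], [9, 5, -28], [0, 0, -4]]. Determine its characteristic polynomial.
xI - A = [[x + 4, 0, -1], [-9, x - 5, 28], [0, 0, x + 4]].

Expanding det(xI - A) along the first row:
det(xI - A) = + (x + 4)·det([[x - 5, 28], [0, x + 4]]) - (0)·det([[-9, 28], [0, x + 4]]) + (-1)·det([[-9, x - 5], [0, 0]]).

Evaluating gives χ_A(x) = x^3 + 3x^2 - 24x - 80 = (x - 5)(x + 4)^2.

χ_A(x) = (x - 5)(x + 4)^2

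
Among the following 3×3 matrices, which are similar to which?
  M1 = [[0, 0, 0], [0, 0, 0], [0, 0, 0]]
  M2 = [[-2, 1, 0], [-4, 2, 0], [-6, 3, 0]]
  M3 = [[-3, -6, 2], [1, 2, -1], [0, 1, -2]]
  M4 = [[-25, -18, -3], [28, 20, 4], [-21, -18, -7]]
Characteristic polynomials: χ_{M1} = x^3, χ_{M2} = x^3, χ_{M3} = (x + 1)^3, χ_{M4} = (x + 4)^3.

{M1}: invariant factors x, x, x.

{M2}: invariant factors x, x^2.

{M3}: invariant factors (x + 1)^3.

{M4}: invariant factors x + 4, (x + 4)^2.

Matrices are similar if and only if their invariant-factor lists agree; the partition into similarity classes is {M1}, {M2}, {M3}, {M4}.

4 classes: {M1}, {M2}, {M3}, {M4}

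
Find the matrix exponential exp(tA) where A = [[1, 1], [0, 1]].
A has Jordan form J = [[1, 1], [0, 1]] with A = PJP^{-1}, so e^{tA} = P e^{tJ} P^{-1}.

For a Jordan block J_k(λ), e^{tJ_k(λ)} = e^{λt} · (I + tN + t^2 N^2/2! + ... + t^{k-1} N^{k-1}/(k-1)!) where N is the nilpotent superdiagonal part.

Assembling the blocks and conjugating back gives the entries of e^{tA} as shown above.

e^{tA} = [[e^{t}, t*e^{t}], [0, e^{t}]]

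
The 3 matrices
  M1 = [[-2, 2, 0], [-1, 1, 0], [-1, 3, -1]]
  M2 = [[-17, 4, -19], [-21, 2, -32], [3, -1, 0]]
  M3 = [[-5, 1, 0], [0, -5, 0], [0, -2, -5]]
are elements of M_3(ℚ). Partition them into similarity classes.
Characteristic polynomials: χ_{M1} = x(x + 1)^2, χ_{M2} = (x + 5)^3, χ_{M3} = (x + 5)^3.

{M1}: invariant factors x(x + 1)^2.

{M2}: invariant factors (x + 5)^3.

{M3}: invariant factors x + 5, (x + 5)^2.

Matrices are similar if and only if their invariant-factor lists agree; the partition into similarity classes is {M1}, {M2}, {M3}.

3 classes: {M1}, {M2}, {M3}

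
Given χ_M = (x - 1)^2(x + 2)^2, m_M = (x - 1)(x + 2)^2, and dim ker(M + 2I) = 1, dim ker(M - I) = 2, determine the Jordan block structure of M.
λ = -2: algebraic multiplicity 2 (exponent in χ_M), largest block size 2 (exponent in m_M), 1 block (geometric multiplicity). This forces block sizes [2].
λ = 1: algebraic multiplicity 2 (exponent in χ_M), largest block size 1 (exponent in m_M), 2 blocks (geometric multiplicity). These force block sizes [1, 1].

Jordan blocks: (-2, 2), (1, 1), (1, 1)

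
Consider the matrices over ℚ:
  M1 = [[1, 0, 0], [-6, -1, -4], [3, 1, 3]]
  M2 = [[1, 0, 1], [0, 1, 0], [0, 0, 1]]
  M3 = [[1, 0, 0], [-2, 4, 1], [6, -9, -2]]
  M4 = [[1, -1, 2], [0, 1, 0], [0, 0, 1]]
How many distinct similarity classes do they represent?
Characteristic polynomials: χ_{M1} = (x - 1)^3, χ_{M2} = (x - 1)^3, χ_{M3} = (x - 1)^3, χ_{M4} = (x - 1)^3.

{M1, M2, M3, M4}: invariant factors x - 1, (x - 1)^2.

Matrices are similar if and only if their invariant-factor lists agree; the partition into similarity classes is {M1, M2, M3, M4}.

1 class: {M1, M2, M3, M4}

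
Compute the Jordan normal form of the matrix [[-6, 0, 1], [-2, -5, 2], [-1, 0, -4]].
J = [[-5, 1, 0], [0, -5, 0], [0, 0, -5]]

The characteristic polynomial is det(xI - A) = (x + 5)^3, so the eigenvalues are -5 (algebraic multiplicity 3).

For λ = -5: rank(A + 5I) = 1, rank((A + 5I)^2) = 0. The eigenspace has dimension 3 - 1 = 2, so there are 2 Jordan blocks; the rank sequence gives block sizes [2, 1].

Assembling the blocks gives the Jordan form J above.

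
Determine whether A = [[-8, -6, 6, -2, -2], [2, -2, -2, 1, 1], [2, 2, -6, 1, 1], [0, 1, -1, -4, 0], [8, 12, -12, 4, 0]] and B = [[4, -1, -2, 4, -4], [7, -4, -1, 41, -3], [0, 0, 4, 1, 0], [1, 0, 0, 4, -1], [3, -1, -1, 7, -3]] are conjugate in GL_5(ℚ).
trace(A) = -20 but trace(B) = 5. The trace is a similarity invariant, so A and B are not similar.

No.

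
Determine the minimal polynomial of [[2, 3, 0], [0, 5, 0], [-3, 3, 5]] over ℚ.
The characteristic polynomial factors as (x - 5)^2(x - 2). The minimal polynomial is ∏(x - λ)^{k_λ} where k_λ is the size of the largest Jordan block at λ.

For λ = 2: rank(A - 2I) = 2, and the largest Jordan block has size 1 (the smallest k with rank((A - 2I)^k) = rank((A - 2I)^(k+1))).
For λ = 5: rank(A - 5I) = 1, and the largest Jordan block has size 1 (the smallest k with rank((A - 5I)^k) = rank((A - 5I)^(k+1))).

So m_A(x) = (x - 5)(x - 2).

m_A(x) = (x - 5)(x - 2)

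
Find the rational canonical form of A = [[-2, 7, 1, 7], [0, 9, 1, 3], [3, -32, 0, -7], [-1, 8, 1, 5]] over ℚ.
R = [[0, 0, 0, 0], [1, 0, 0, 0], [0, 1, 0, -36], [0, 0, 1, 12]]

The invariant factors of A (the non-unit diagonal entries of the Smith normal form of xI - A over ℚ[x]) are x^2(x - 6)^2, each dividing the next. The characteristic polynomial is their product, x^2(x - 6)^2.

The rational canonical form is the block-diagonal matrix of companion matrices C(f_i):
R = [[0, 0, 0, 0], [1, 0, 0, 0], [0, 1, 0, -36], [0, 0, 1, 12]].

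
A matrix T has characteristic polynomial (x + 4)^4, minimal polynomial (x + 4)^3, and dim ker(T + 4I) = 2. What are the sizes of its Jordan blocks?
Jordan blocks: (-4, 3), (-4, 1)

λ = -4: algebraic multiplicity 4 (exponent in χ_T), largest block size 3 (exponent in m_T), 2 blocks (geometric multiplicity). These force block sizes [3, 1].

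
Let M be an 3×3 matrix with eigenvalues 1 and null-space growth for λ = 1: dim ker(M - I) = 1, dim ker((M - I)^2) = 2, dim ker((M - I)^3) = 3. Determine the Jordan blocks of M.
λ = 1: successive nullity increments [1, 1, 1] count blocks of size ≥ k; block sizes are [3].

Jordan blocks: (1, 3)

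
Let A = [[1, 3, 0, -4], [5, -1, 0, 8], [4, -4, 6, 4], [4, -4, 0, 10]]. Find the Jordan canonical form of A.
J = [[2, 0, 0, 0], [0, 4, 1, 0], [0, 0, 4, 0], [0, 0, 0, 6]]

The characteristic polynomial is det(xI - A) = (x - 6)(x - 4)^2(x - 2), so the eigenvalues are 2 (algebraic multiplicity 1), 4 (algebraic multiplicity 2), 6 (algebraic multiplicity 1).

For λ = 2: algebraic multiplicity 1 gives one 1×1 block.

For λ = 4: rank(A - 4I) = 3, rank((A - 4I)^2) = 2. The eigenspace has dimension 4 - 3 = 1, so there is 1 Jordan block; the rank sequence gives block sizes [2].

For λ = 6: algebraic multiplicity 1 gives one 1×1 block.

Assembling the blocks gives the Jordan form J above.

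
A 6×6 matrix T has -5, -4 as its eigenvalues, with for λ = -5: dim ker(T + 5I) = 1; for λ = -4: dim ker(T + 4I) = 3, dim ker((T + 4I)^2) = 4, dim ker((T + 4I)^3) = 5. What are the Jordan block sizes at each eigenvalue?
λ = -5: successive nullity increments [1] count blocks of size ≥ k; block sizes are [1].
λ = -4: successive nullity increments [3, 1, 1] count blocks of size ≥ k; block sizes are [3, 1, 1].

Jordan blocks: (-5, 1), (-4, 3), (-4, 1), (-4, 1)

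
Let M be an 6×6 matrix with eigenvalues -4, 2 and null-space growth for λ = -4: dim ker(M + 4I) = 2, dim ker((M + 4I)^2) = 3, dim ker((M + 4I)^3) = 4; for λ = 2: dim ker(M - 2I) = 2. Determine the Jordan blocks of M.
Jordan blocks: (-4, 3), (-4, 1), (2, 1), (2, 1)

λ = -4: successive nullity increments [2, 1, 1] count blocks of size ≥ k; block sizes are [3, 1].
λ = 2: successive nullity increments [2] count blocks of size ≥ k; block sizes are [1, 1].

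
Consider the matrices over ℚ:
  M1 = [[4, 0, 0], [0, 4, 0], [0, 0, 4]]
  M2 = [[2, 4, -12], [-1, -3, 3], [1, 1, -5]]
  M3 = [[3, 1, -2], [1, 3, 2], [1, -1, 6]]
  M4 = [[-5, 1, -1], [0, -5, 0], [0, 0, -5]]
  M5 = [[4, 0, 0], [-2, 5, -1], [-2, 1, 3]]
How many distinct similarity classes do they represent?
4 classes: {M1}, {M2}, {M3, M5}, {M4}

Characteristic polynomials: χ_{M1} = (x - 4)^3, χ_{M2} = (x + 2)^3, χ_{M3} = (x - 4)^3, χ_{M4} = (x + 5)^3, χ_{M5} = (x - 4)^3.

{M1}: invariant factors x - 4, x - 4, x - 4.

{M2}: invariant factors x + 2, (x + 2)^2.

{M3, M5}: invariant factors x - 4, (x - 4)^2.

{M4}: invariant factors x + 5, (x + 5)^2.

Matrices are similar if and only if their invariant-factor lists agree; the partition into similarity classes is {M1}, {M2}, {M3, M5}, {M4}.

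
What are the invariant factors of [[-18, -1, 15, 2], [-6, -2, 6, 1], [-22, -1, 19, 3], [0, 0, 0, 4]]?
The Jordan structure of A has elementary divisors (x + 3), (x + 2), (x - 4)^2. Arranging the block sizes at each eigenvalue in decreasing order and taking row products gives the invariant factors.

Invariant factors (smallest first, each dividing the next): (x - 4)^2(x + 2)(x + 3).

Check: the last factor (x - 4)^2(x + 2)(x + 3) is the minimal polynomial, and the product (x - 4)^2(x + 2)(x + 3) is the characteristic polynomial.

(x - 4)^2(x + 2)(x + 3)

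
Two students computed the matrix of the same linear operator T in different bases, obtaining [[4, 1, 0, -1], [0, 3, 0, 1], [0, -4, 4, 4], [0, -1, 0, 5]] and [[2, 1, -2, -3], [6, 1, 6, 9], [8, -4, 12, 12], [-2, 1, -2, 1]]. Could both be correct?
Two matrices over a field are similar if and only if they have the same invariant factors.

Both A and B have characteristic polynomial (x - 4)^4 and minimal polynomial (x - 4)^2. Computing further, both have invariant factors x - 4, x - 4, (x - 4)^2. Hence A and B are similar.

Yes.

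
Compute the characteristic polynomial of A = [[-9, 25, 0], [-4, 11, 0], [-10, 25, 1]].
xI - A = [[x + 9, -25, 0], [4, x - 11, 0], [10, -25, x - 1]].

Expanding det(xI - A) along the first row:
det(xI - A) = + (x + 9)·det([[x - 11, 0], [-25, x - 1]]) - (-25)·det([[4, 0], [10, x - 1]]) + (0)·det([[4, x - 11], [10, -25]]).

Evaluating gives χ_A(x) = x^3 - 3x^2 + 3x - 1 = (x - 1)^3.

χ_A(x) = (x - 1)^3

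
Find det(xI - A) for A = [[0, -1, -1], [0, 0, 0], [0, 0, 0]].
χ_A(x) = x^3

xI - A = [[x, 1, 1], [0, x, 0], [0, 0, x]].

Expanding det(xI - A) along the first row:
det(xI - A) = + (x)·det([[x, 0], [0, x]]) - (1)·det([[0, 0], [0, x]]) + (1)·det([[0, x], [0, 0]]).

Evaluating gives χ_A(x) = x^3.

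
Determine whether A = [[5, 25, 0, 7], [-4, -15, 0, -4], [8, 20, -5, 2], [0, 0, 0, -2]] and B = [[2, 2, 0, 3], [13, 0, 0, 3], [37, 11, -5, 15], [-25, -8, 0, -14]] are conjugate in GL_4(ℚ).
Yes.

Two matrices over a field are similar if and only if they have the same invariant factors.

Both A and B have characteristic polynomial (x + 2)(x + 5)^3 and minimal polynomial (x + 2)(x + 5)^2. Computing further, both have invariant factors x + 5, (x + 2)(x + 5)^2. Hence A and B are similar.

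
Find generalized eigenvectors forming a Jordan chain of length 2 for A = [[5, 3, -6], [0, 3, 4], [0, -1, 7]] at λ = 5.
v_1 = [[-2, 1, 1]]^T, v_2 = [[-3, 2, 1]]^T

We seek v_1 ∈ ker((A - 5I)^2) \ ker(A - 5I), then set v_{i+1} = (A - 5I) v_i.

One such chain is v_1 = [[-2, 1, 1]]^T, v_2 = [[-3, 2, 1]]^T. Check: (A - 5I) v_2 = [[0, 0, 0]]^T = 0.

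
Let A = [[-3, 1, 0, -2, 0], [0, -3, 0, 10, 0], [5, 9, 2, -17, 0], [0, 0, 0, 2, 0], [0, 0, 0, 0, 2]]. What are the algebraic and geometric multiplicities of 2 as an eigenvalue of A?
The characteristic polynomial is (x - 2)^3(x + 3)^2, so the factor x - 2 appears with exponent 3: the algebraic multiplicity is 3.

rank(A - 2I) = 3, so the eigenspace has dimension 5 - 3 = 2: the geometric multiplicity is 2.

Since 2 < 3, A is not diagonalizable.

algebraic multiplicity 3, geometric multiplicity 2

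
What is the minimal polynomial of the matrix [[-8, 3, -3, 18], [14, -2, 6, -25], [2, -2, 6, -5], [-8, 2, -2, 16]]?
m_A(x) = (x - 4)^2(x - 2)^2

The characteristic polynomial factors as (x - 4)^2(x - 2)^2. The minimal polynomial is ∏(x - λ)^{k_λ} where k_λ is the size of the largest Jordan block at λ.

For λ = 2: rank(A - 2I) = 3, and the largest Jordan block has size 2 (the smallest k with rank((A - 2I)^k) = rank((A - 2I)^(k+1))).
For λ = 4: rank(A - 4I) = 3, and the largest Jordan block has size 2 (the smallest k with rank((A - 4I)^k) = rank((A - 4I)^(k+1))).

So m_A(x) = (x - 4)^2(x - 2)^2.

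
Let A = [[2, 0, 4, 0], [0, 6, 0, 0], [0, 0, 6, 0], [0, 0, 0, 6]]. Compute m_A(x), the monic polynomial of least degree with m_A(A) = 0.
m_A(x) = (x - 6)(x - 2)

The characteristic polynomial factors as (x - 6)^3(x - 2). The minimal polynomial is ∏(x - λ)^{k_λ} where k_λ is the size of the largest Jordan block at λ.

For λ = 2: rank(A - 2I) = 3, and the largest Jordan block has size 1 (the smallest k with rank((A - 2I)^k) = rank((A - 2I)^(k+1))).
For λ = 6: rank(A - 6I) = 1, and the largest Jordan block has size 1 (the smallest k with rank((A - 6I)^k) = rank((A - 6I)^(k+1))).

So m_A(x) = (x - 6)(x - 2).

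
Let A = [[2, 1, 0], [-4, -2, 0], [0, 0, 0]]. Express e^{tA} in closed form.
A has Jordan form J = [[0, 1, 0], [0, 0, 0], [0, 0, 0]] with A = PJP^{-1}, so e^{tA} = P e^{tJ} P^{-1}.

For a Jordan block J_k(λ), e^{tJ_k(λ)} = e^{λt} · (I + tN + t^2 N^2/2! + ... + t^{k-1} N^{k-1}/(k-1)!) where N is the nilpotent superdiagonal part.

Assembling the blocks and conjugating back gives the entries of e^{tA} as shown above.

e^{tA} = [[2*t + 1, t, 0], [-4*t, 1 - 2*t, 0], [0, 0, 1]]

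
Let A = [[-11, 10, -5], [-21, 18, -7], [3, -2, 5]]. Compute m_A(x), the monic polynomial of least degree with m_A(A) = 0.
m_A(x) = (x - 4)^2

The characteristic polynomial factors as (x - 4)^3. The minimal polynomial is ∏(x - λ)^{k_λ} where k_λ is the size of the largest Jordan block at λ.

For λ = 4: rank(A - 4I) = 1, and the largest Jordan block has size 2 (the smallest k with rank((A - 4I)^k) = rank((A - 4I)^(k+1))).

So m_A(x) = (x - 4)^2.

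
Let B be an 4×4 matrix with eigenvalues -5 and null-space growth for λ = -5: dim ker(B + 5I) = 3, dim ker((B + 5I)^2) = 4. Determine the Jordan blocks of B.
Jordan blocks: (-5, 2), (-5, 1), (-5, 1)

λ = -5: successive nullity increments [3, 1] count blocks of size ≥ k; block sizes are [2, 1, 1].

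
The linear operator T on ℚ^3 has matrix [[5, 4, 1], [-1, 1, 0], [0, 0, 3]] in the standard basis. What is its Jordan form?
The characteristic polynomial is det(xI - A) = (x - 3)^3, so the eigenvalues are 3 (algebraic multiplicity 3).

For λ = 3: rank(A - 3I) = 2, rank((A - 3I)^2) = 1, rank((A - 3I)^3) = 0. The eigenspace has dimension 3 - 2 = 1, so there is 1 Jordan block; the rank sequence gives block sizes [3].

Assembling the blocks gives the Jordan form J above.

J = [[3, 1, 0], [0, 3, 1], [0, 0, 3]]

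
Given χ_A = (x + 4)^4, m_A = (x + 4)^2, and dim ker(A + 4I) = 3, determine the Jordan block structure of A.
λ = -4: algebraic multiplicity 4 (exponent in χ_A), largest block size 2 (exponent in m_A), 3 blocks (geometric multiplicity). These force block sizes [2, 1, 1].

Jordan blocks: (-4, 2), (-4, 1), (-4, 1)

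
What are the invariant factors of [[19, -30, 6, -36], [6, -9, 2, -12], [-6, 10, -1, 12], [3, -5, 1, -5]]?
x - 1, x - 1, (x - 1)^2

The Jordan structure of A has elementary divisors (x - 1)^2, (x - 1), (x - 1). Arranging the block sizes at each eigenvalue in decreasing order and taking row products gives the invariant factors.

Invariant factors (smallest first, each dividing the next): x - 1, x - 1, (x - 1)^2.

Check: the last factor (x - 1)^2 is the minimal polynomial, and the product (x - 1)^4 is the characteristic polynomial.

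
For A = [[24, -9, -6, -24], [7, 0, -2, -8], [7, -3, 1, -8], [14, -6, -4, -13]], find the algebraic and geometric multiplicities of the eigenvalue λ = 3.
algebraic multiplicity 4, geometric multiplicity 3

The characteristic polynomial is (x - 3)^4, so the factor x - 3 appears with exponent 4: the algebraic multiplicity is 4.

rank(A - 3I) = 1, so the eigenspace has dimension 4 - 1 = 3: the geometric multiplicity is 3.

Since 3 < 4, A is not diagonalizable.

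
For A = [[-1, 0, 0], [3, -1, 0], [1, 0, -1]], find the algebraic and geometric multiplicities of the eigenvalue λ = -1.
algebraic multiplicity 3, geometric multiplicity 2

The characteristic polynomial is (x + 1)^3, so the factor x + 1 appears with exponent 3: the algebraic multiplicity is 3.

rank(A + I) = 1, so the eigenspace has dimension 3 - 1 = 2: the geometric multiplicity is 2.

Since 2 < 3, A is not diagonalizable.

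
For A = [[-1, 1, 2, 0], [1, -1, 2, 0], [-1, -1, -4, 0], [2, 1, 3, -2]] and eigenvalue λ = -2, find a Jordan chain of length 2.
We seek v_1 ∈ ker((A + 2I)^2) \ ker(A + 2I), then set v_{i+1} = (A + 2I) v_i.

One such chain is v_1 = [[-1, 2, 0, -2]]^T, v_2 = [[1, 1, -1, 0]]^T. Check: (A + 2I) v_2 = [[0, 0, 0, 0]]^T = 0.

v_1 = [[-1, 2, 0, -2]]^T, v_2 = [[1, 1, -1, 0]]^T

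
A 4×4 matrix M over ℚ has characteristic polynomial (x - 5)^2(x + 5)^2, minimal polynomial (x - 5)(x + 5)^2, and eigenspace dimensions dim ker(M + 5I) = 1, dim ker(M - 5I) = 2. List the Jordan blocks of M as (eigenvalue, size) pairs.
Jordan blocks: (-5, 2), (5, 1), (5, 1)

λ = -5: algebraic multiplicity 2 (exponent in χ_M), largest block size 2 (exponent in m_M), 1 block (geometric multiplicity). This forces block sizes [2].
λ = 5: algebraic multiplicity 2 (exponent in χ_M), largest block size 1 (exponent in m_M), 2 blocks (geometric multiplicity). These force block sizes [1, 1].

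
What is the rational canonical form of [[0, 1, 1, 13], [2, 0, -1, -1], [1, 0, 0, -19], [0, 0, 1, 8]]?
The invariant factors of A (the non-unit diagonal entries of the Smith normal form of xI - A over ℚ[x]) are (x - 3)^2(x^2 - 2x - 5), each dividing the next. The characteristic polynomial is their product, (x - 3)^2(x^2 - 2x - 5).

The rational canonical form is the block-diagonal matrix of companion matrices C(f_i):
R = [[0, 0, 0, 45], [1, 0, 0, -12], [0, 1, 0, -16], [0, 0, 1, 8]].

Note the characteristic polynomial does not split into linear factors over ℚ, so A has no Jordan form over ℚ; the rational canonical form exists over any field.

R = [[0, 0, 0, 45], [1, 0, 0, -12], [0, 1, 0, -16], [0, 0, 1, 8]]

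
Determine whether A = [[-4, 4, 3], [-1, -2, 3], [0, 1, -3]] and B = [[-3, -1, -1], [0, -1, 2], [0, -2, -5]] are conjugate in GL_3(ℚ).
Both have characteristic polynomial (x + 3)^3, but the minimal polynomial of A is (x + 3)^3 while the minimal polynomial of B is (x + 3)^2. The minimal polynomial is a similarity invariant, so A and B are not similar.

No.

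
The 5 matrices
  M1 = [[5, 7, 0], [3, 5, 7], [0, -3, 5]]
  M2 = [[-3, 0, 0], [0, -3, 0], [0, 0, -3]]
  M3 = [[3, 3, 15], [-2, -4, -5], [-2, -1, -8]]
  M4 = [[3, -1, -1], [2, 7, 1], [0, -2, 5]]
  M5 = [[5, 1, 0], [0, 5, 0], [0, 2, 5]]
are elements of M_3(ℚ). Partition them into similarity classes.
4 classes: {M1, M4}, {M2}, {M3}, {M5}

Characteristic polynomials: χ_{M1} = (x - 5)^3, χ_{M2} = (x + 3)^3, χ_{M3} = (x + 3)^3, χ_{M4} = (x - 5)^3, χ_{M5} = (x - 5)^3.

{M1, M4}: invariant factors (x - 5)^3.

{M2}: invariant factors x + 3, x + 3, x + 3.

{M3}: invariant factors x + 3, (x + 3)^2.

{M5}: invariant factors x - 5, (x - 5)^2.

Matrices are similar if and only if their invariant-factor lists agree; the partition into similarity classes is {M1, M4}, {M2}, {M3}, {M5}.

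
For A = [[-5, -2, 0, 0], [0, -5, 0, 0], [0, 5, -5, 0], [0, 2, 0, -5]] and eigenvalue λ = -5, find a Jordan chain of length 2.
v_1 = [[0, 1, 1, 1]]^T, v_2 = [[-2, 0, 5, 2]]^T

We seek v_1 ∈ ker((A + 5I)^2) \ ker(A + 5I), then set v_{i+1} = (A + 5I) v_i.

One such chain is v_1 = [[0, 1, 1, 1]]^T, v_2 = [[-2, 0, 5, 2]]^T. Check: (A + 5I) v_2 = [[0, 0, 0, 0]]^T = 0.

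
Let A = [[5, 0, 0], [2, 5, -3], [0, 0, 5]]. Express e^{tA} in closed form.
e^{tA} = [[e^{5*t}, 0, 0], [2*t*e^{5*t}, e^{5*t}, -3*t*e^{5*t}], [0, 0, e^{5*t}]]

A has Jordan form J = [[5, 1, 0], [0, 5, 0], [0, 0, 5]] with A = PJP^{-1}, so e^{tA} = P e^{tJ} P^{-1}.

For a Jordan block J_k(λ), e^{tJ_k(λ)} = e^{λt} · (I + tN + t^2 N^2/2! + ... + t^{k-1} N^{k-1}/(k-1)!) where N is the nilpotent superdiagonal part.

Assembling the blocks and conjugating back gives the entries of e^{tA} as shown above.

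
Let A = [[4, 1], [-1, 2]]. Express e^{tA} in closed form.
e^{tA} = [[(t + 1)*e^{3*t}, t*e^{3*t}], [-t*e^{3*t}, (1 - t)*e^{3*t}]]

A has Jordan form J = [[3, 1], [0, 3]] with A = PJP^{-1}, so e^{tA} = P e^{tJ} P^{-1}.

For a Jordan block J_k(λ), e^{tJ_k(λ)} = e^{λt} · (I + tN + t^2 N^2/2! + ... + t^{k-1} N^{k-1}/(k-1)!) where N is the nilpotent superdiagonal part.

Assembling the blocks and conjugating back gives the entries of e^{tA} as shown above.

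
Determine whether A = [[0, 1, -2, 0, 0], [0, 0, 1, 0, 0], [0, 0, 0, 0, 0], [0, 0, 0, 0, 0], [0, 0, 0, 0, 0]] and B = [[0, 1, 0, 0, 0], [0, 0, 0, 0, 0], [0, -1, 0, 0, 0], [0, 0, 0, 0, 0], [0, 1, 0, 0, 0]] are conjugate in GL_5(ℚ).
Both have characteristic polynomial x^5, but the minimal polynomial of A is x^3 while the minimal polynomial of B is x^2. The minimal polynomial is a similarity invariant, so A and B are not similar.

No.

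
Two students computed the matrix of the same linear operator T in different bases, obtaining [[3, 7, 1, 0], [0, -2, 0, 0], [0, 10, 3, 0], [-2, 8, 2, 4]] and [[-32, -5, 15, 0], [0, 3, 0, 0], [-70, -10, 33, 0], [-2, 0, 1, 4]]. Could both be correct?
No.

Both have characteristic polynomial (x - 4)(x - 3)^2(x + 2), but the minimal polynomial of A is (x - 4)(x - 3)^2(x + 2) while the minimal polynomial of B is (x - 4)(x - 3)(x + 2). The minimal polynomial is a similarity invariant, so A and B are not similar.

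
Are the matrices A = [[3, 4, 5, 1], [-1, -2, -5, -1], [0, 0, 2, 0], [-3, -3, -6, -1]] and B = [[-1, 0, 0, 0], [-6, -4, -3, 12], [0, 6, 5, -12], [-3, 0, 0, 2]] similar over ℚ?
No.

Both have characteristic polynomial (x - 2)^2(x + 1)^2, but the minimal polynomial of A is (x - 2)(x + 1)^2 while the minimal polynomial of B is (x - 2)(x + 1). The minimal polynomial is a similarity invariant, so A and B are not similar.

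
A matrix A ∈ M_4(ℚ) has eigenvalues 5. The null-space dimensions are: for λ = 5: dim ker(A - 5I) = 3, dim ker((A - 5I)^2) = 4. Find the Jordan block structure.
Jordan blocks: (5, 2), (5, 1), (5, 1)

λ = 5: successive nullity increments [3, 1] count blocks of size ≥ k; block sizes are [2, 1, 1].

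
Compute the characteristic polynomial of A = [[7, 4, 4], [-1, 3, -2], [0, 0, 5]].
xI - A = [[x - 7, -4, -4], [1, x - 3, 2], [0, 0, x - 5]].

Expanding det(xI - A) along the first row:
det(xI - A) = + (x - 7)·det([[x - 3, 2], [0, x - 5]]) - (-4)·det([[1, 2], [0, x - 5]]) + (-4)·det([[1, x - 3], [0, 0]]).

Evaluating gives χ_A(x) = x^3 - 15x^2 + 75x - 125 = (x - 5)^3.

χ_A(x) = (x - 5)^3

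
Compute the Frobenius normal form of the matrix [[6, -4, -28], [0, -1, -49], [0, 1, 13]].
R = [[6, 0, 0], [0, 0, -36], [0, 1, 12]]

The invariant factors of A (the non-unit diagonal entries of the Smith normal form of xI - A over ℚ[x]) are x - 6, (x - 6)^2, each dividing the next. The characteristic polynomial is their product, (x - 6)^3.

The rational canonical form is the block-diagonal matrix of companion matrices C(f_i):
R = [[6, 0, 0], [0, 0, -36], [0, 1, 12]].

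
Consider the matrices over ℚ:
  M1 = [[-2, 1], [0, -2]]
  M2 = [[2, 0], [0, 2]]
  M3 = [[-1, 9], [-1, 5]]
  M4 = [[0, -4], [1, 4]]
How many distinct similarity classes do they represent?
3 classes: {M1}, {M2}, {M3, M4}

Characteristic polynomials: χ_{M1} = (x + 2)^2, χ_{M2} = (x - 2)^2, χ_{M3} = (x - 2)^2, χ_{M4} = (x - 2)^2.

{M1}: invariant factors (x + 2)^2.

{M2}: invariant factors x - 2, x - 2.

{M3, M4}: invariant factors (x - 2)^2.

Matrices are similar if and only if their invariant-factor lists agree; the partition into similarity classes is {M1}, {M2}, {M3, M4}.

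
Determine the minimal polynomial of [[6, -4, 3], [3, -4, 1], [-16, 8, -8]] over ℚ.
m_A(x) = (x + 2)^3

The characteristic polynomial factors as (x + 2)^3. The minimal polynomial is ∏(x - λ)^{k_λ} where k_λ is the size of the largest Jordan block at λ.

For λ = -2: rank(A + 2I) = 2, and the largest Jordan block has size 3 (the smallest k with rank((A + 2I)^k) = rank((A + 2I)^(k+1))).

So m_A(x) = (x + 2)^3.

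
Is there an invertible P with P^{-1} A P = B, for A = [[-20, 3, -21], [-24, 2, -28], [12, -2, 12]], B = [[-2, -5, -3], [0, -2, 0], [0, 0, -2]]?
Two matrices over a field are similar if and only if they have the same invariant factors.

Both A and B have characteristic polynomial (x + 2)^3 and minimal polynomial (x + 2)^2. Computing further, both have invariant factors x + 2, (x + 2)^2. Hence A and B are similar.

Yes.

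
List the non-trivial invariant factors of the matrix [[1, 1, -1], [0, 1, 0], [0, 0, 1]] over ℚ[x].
x - 1, (x - 1)^2

The Jordan structure of A has elementary divisors (x - 1)^2, (x - 1). Arranging the block sizes at each eigenvalue in decreasing order and taking row products gives the invariant factors.

Invariant factors (smallest first, each dividing the next): x - 1, (x - 1)^2.

Check: the last factor (x - 1)^2 is the minimal polynomial, and the product (x - 1)^3 is the characteristic polynomial.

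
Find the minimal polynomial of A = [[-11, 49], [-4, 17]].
The characteristic polynomial factors as (x - 3)^2. The minimal polynomial is ∏(x - λ)^{k_λ} where k_λ is the size of the largest Jordan block at λ.

For λ = 3: rank(A - 3I) = 1, and the largest Jordan block has size 2 (the smallest k with rank((A - 3I)^k) = rank((A - 3I)^(k+1))).

So m_A(x) = (x - 3)^2.

m_A(x) = (x - 3)^2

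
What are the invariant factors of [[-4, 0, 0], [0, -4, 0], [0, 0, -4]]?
x + 4, x + 4, x + 4

The Jordan structure of A has elementary divisors (x + 4), (x + 4), (x + 4). Arranging the block sizes at each eigenvalue in decreasing order and taking row products gives the invariant factors.

Invariant factors (smallest first, each dividing the next): x + 4, x + 4, x + 4.

Check: the last factor x + 4 is the minimal polynomial, and the product (x + 4)^3 is the characteristic polynomial.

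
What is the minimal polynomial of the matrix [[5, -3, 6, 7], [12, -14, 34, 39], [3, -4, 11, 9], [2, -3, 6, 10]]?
The characteristic polynomial factors as (x - 3)^4. The minimal polynomial is ∏(x - λ)^{k_λ} where k_λ is the size of the largest Jordan block at λ.

For λ = 3: rank(A - 3I) = 2, and the largest Jordan block has size 2 (the smallest k with rank((A - 3I)^k) = rank((A - 3I)^(k+1))).

So m_A(x) = (x - 3)^2.

m_A(x) = (x - 3)^2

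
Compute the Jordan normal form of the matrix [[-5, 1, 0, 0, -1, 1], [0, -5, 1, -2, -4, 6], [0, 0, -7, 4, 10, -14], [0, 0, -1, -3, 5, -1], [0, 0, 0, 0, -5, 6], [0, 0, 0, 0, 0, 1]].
J = [[-5, 1, 0, 0, 0, 0], [0, -5, 1, 0, 0, 0], [0, 0, -5, 0, 0, 0], [0, 0, 0, -5, 1, 0], [0, 0, 0, 0, -5, 0], [0, 0, 0, 0, 0, 1]]

The characteristic polynomial is det(xI - A) = (x - 1)(x + 5)^5, so the eigenvalues are -5 (algebraic multiplicity 5), 1 (algebraic multiplicity 1).

For λ = -5: rank(A + 5I) = 4, rank((A + 5I)^2) = 2, rank((A + 5I)^3) = 1. The eigenspace has dimension 6 - 4 = 2, so there are 2 Jordan blocks; the rank sequence gives block sizes [3, 2].

For λ = 1: algebraic multiplicity 1 gives one 1×1 block.

Assembling the blocks gives the Jordan form J above.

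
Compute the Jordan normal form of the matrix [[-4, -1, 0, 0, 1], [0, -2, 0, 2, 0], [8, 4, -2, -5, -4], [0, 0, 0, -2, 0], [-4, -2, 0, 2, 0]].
J = [[-2, 1, 0, 0, 0], [0, -2, 0, 0, 0], [0, 0, -2, 1, 0], [0, 0, 0, -2, 0], [0, 0, 0, 0, -2]]

The characteristic polynomial is det(xI - A) = (x + 2)^5, so the eigenvalues are -2 (algebraic multiplicity 5).

For λ = -2: rank(A + 2I) = 2, rank((A + 2I)^2) = 0. The eigenspace has dimension 5 - 2 = 3, so there are 3 Jordan blocks; the rank sequence gives block sizes [2, 2, 1].

Assembling the blocks gives the Jordan form J above.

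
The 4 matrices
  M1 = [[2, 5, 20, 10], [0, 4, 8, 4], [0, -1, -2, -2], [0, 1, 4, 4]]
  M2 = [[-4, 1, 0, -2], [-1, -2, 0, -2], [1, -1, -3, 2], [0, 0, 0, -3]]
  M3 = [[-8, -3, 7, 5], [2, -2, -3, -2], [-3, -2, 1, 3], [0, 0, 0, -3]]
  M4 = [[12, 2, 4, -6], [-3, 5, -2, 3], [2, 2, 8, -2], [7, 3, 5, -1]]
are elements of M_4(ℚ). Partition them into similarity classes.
Characteristic polynomials: χ_{M1} = (x - 2)^4, χ_{M2} = (x + 3)^4, χ_{M3} = (x + 3)^4, χ_{M4} = (x - 6)^4.

{M1}: invariant factors x - 2, x - 2, (x - 2)^2.

{M2}: invariant factors x + 3, x + 3, (x + 3)^2.

{M3}: invariant factors x + 3, (x + 3)^3.

{M4}: invariant factors x - 6, (x - 6)^3.

Matrices are similar if and only if their invariant-factor lists agree; the partition into similarity classes is {M1}, {M2}, {M3}, {M4}.

4 classes: {M1}, {M2}, {M3}, {M4}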